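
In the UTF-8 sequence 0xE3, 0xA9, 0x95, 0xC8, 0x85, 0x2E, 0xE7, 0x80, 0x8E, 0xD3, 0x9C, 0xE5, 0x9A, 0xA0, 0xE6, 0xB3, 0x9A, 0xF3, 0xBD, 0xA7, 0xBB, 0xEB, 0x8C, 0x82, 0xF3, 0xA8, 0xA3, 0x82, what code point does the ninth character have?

U+B302

Offset 0: leading byte 0xE3 = 11100011 → 3-byte char #1 = E3 A9 95.
Offset 3: leading byte 0xC8 = 11001000 → 2-byte char #2 = C8 85.
Offset 5: leading byte 0x2E = 00101110 → 1-byte char #3 = 2E.
Offset 6: leading byte 0xE7 = 11100111 → 3-byte char #4 = E7 80 8E.
Offset 9: leading byte 0xD3 = 11010011 → 2-byte char #5 = D3 9C.
Offset 11: leading byte 0xE5 = 11100101 → 3-byte char #6 = E5 9A A0.
Offset 14: leading byte 0xE6 = 11100110 → 3-byte char #7 = E6 B3 9A.
Offset 17: leading byte 0xF3 = 11110011 → 4-byte char #8 = F3 BD A7 BB.
Offset 21: leading byte 0xEB = 11101011 → 3-byte char #9 = EB 8C 82.
Leading byte 0xEB = 11101011 matches 1110xxxx → 3-byte sequence.
Byte 1: 0xEB = 11101011, payload 1011 (4 bits).
Byte 2: 0x8C = 10001100 (10xxxxxx ✓), payload 001100.
Byte 3: 0x82 = 10000010 (10xxxxxx ✓), payload 000010.
Concatenate: 1011001100000010 = 0xB302 (16 bits → U+B302).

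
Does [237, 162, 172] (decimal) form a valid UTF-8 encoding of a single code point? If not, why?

invalid (encodes a surrogate (U+D800–U+DFFF))

Structurally a 3-byte sequence; payload = 0xD8AC.
But 0xD8AC is in U+D800–U+DFFF, the surrogate range. Surrogates are not Unicode scalar values and are forbidden in UTF-8.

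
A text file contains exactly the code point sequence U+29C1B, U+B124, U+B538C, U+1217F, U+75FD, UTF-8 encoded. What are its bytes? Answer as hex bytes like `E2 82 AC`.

F0 A9 B0 9B EB 84 A4 F2 B5 8E 8C F0 92 85 BF E7 97 BD

U+29C1B: 4-byte form → F0 A9 B0 9B.
U+B124: 3-byte form → EB 84 A4.
U+B538C: 4-byte form → F2 B5 8E 8C.
U+1217F: 4-byte form → F0 92 85 BF.
U+75FD: 3-byte form → E7 97 BD.
Concatenated (18 bytes): F0 A9 B0 9B EB 84 A4 F2 B5 8E 8C F0 92 85 BF E7 97 BD.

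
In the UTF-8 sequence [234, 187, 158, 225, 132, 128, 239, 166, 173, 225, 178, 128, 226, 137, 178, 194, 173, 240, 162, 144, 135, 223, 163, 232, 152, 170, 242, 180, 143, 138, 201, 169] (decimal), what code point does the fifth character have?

Offset 0: leading byte 0xEA = 11101010 → 3-byte char #1 = EA BB 9E.
Offset 3: leading byte 0xE1 = 11100001 → 3-byte char #2 = E1 84 80.
Offset 6: leading byte 0xEF = 11101111 → 3-byte char #3 = EF A6 AD.
Offset 9: leading byte 0xE1 = 11100001 → 3-byte char #4 = E1 B2 80.
Offset 12: leading byte 0xE2 = 11100010 → 3-byte char #5 = E2 89 B2.
Leading byte 0xE2 = 11100010 matches 1110xxxx → 3-byte sequence.
Byte 1: 0xE2 = 11100010, payload 0010 (4 bits).
Byte 2: 0x89 = 10001001 (10xxxxxx ✓), payload 001001.
Byte 3: 0xB2 = 10110010 (10xxxxxx ✓), payload 110010.
Concatenate: 0010001001110010 = 0x2272 (16 bits → U+2272).

U+2272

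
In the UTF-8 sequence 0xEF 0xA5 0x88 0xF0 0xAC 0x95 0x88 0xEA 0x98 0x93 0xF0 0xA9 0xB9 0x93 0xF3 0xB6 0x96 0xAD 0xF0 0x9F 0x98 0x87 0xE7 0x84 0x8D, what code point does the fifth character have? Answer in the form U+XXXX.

U+F65AD

Offset 0: leading byte 0xEF = 11101111 → 3-byte char #1 = EF A5 88.
Offset 3: leading byte 0xF0 = 11110000 → 4-byte char #2 = F0 AC 95 88.
Offset 7: leading byte 0xEA = 11101010 → 3-byte char #3 = EA 98 93.
Offset 10: leading byte 0xF0 = 11110000 → 4-byte char #4 = F0 A9 B9 93.
Offset 14: leading byte 0xF3 = 11110011 → 4-byte char #5 = F3 B6 96 AD.
Leading byte 0xF3 = 11110011 matches 11110xxx → 4-byte sequence.
Byte 1: 0xF3 = 11110011, payload 011 (3 bits).
Byte 2: 0xB6 = 10110110 (10xxxxxx ✓), payload 110110.
Byte 3: 0x96 = 10010110 (10xxxxxx ✓), payload 010110.
Byte 4: 0xAD = 10101101 (10xxxxxx ✓), payload 101101.
Concatenate: 011110110010110101101 = 0xF65AD (21 bits → U+F65AD).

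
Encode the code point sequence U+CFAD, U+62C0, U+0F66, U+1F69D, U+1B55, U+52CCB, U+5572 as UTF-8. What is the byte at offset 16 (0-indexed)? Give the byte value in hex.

U+CFAD → 3-byte form EC BE AD at offsets 0–2.
U+62C0 → 3-byte form E6 8B 80 at offsets 3–5.
U+0F66 → 3-byte form E0 BD A6 at offsets 6–8.
U+1F69D → 4-byte form F0 9F 9A 9D at offsets 9–12.
U+1B55 → 3-byte form E1 AD 95 at offsets 13–15.
U+52CCB → 4-byte form F1 92 B3 8B at offsets 16–19.
Offset 16 falls in char 6's range; it's byte 1 of F1 92 B3 8B = 0xF1.

0xF1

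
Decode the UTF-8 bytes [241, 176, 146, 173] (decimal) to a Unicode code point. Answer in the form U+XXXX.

Leading byte 0xF1 = 11110001 matches 11110xxx → 4-byte sequence.
Byte 1: 0xF1 = 11110001, payload 001 (3 bits).
Byte 2: 0xB0 = 10110000 (10xxxxxx ✓), payload 110000.
Byte 3: 0x92 = 10010010 (10xxxxxx ✓), payload 010010.
Byte 4: 0xAD = 10101101 (10xxxxxx ✓), payload 101101.
Concatenate: 001110000010010101101 = 0x704AD (21 bits → U+704AD).

U+704AD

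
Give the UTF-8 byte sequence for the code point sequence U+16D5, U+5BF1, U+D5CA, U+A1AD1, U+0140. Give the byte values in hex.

E1 9B 95 E5 AF B1 ED 97 8A F2 A1 AB 91 C5 80

U+16D5: 3-byte form → E1 9B 95.
U+5BF1: 3-byte form → E5 AF B1.
U+D5CA: 3-byte form → ED 97 8A.
U+A1AD1: 4-byte form → F2 A1 AB 91.
U+0140: 2-byte form → C5 80.
Concatenated (15 bytes): E1 9B 95 E5 AF B1 ED 97 8A F2 A1 AB 91 C5 80.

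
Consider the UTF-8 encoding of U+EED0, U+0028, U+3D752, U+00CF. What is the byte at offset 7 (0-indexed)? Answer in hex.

U+EED0 → 3-byte form EE BB 90 at offsets 0–2.
U+0028 → 1-byte form 28 at offsets 3–3.
U+3D752 → 4-byte form F0 BD 9D 92 at offsets 4–7.
Offset 7 falls in char 3's range; it's byte 4 of F0 BD 9D 92 = 0x92.

0x92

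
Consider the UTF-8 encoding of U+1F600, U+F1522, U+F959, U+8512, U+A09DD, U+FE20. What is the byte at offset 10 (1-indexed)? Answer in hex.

0xA5

1-indexed offset 10 is 0-indexed offset 9.
U+1F600 → 4-byte form F0 9F 98 80 at offsets 0–3.
U+F1522 → 4-byte form F3 B1 94 A2 at offsets 4–7.
U+F959 → 3-byte form EF A5 99 at offsets 8–10.
Offset 9 falls in char 3's range; it's byte 2 of EF A5 99 = 0xA5.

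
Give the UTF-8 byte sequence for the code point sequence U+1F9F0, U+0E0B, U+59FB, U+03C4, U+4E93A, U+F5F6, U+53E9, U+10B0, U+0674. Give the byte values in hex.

U+1F9F0: 4-byte form → F0 9F A7 B0.
U+0E0B: 3-byte form → E0 B8 8B.
U+59FB: 3-byte form → E5 A7 BB.
U+03C4: 2-byte form → CF 84.
U+4E93A: 4-byte form → F1 8E A4 BA.
U+F5F6: 3-byte form → EF 97 B6.
U+53E9: 3-byte form → E5 8F A9.
U+10B0: 3-byte form → E1 82 B0.
U+0674: 2-byte form → D9 B4.
Concatenated (27 bytes): F0 9F A7 B0 E0 B8 8B E5 A7 BB CF 84 F1 8E A4 BA EF 97 B6 E5 8F A9 E1 82 B0 D9 B4.

F0 9F A7 B0 E0 B8 8B E5 A7 BB CF 84 F1 8E A4 BA EF 97 B6 E5 8F A9 E1 82 B0 D9 B4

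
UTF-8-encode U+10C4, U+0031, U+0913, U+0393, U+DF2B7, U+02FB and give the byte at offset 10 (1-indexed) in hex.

1-indexed offset 10 is 0-indexed offset 9.
U+10C4 → 3-byte form E1 83 84 at offsets 0–2.
U+0031 → 1-byte form 31 at offsets 3–3.
U+0913 → 3-byte form E0 A4 93 at offsets 4–6.
U+0393 → 2-byte form CE 93 at offsets 7–8.
U+DF2B7 → 4-byte form F3 9F 8A B7 at offsets 9–12.
Offset 9 falls in char 5's range; it's byte 1 of F3 9F 8A B7 = 0xF3.

0xF3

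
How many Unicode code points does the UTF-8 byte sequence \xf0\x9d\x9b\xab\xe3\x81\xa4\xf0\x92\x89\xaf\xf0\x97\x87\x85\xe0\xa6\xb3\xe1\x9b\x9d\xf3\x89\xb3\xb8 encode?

Byte at offset 0: 0xF0 = 11110000 → 4-byte char (#1). Advance 4.
Byte at offset 4: 0xE3 = 11100011 → 3-byte char (#2). Advance 3.
Byte at offset 7: 0xF0 = 11110000 → 4-byte char (#3). Advance 4.
Byte at offset 11: 0xF0 = 11110000 → 4-byte char (#4). Advance 4.
Byte at offset 15: 0xE0 = 11100000 → 3-byte char (#5). Advance 3.
Byte at offset 18: 0xE1 = 11100001 → 3-byte char (#6). Advance 3.
Byte at offset 21: 0xF3 = 11110011 → 4-byte char (#7). Advance 4.
Reached end at offset 25 after 7 code points.

7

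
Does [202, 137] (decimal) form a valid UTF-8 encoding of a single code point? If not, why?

Leading byte 0xCA = 11001010 → 2-byte form.
Continuation bytes 0x89=10001001 all match 10xxxxxx.
Decoded value 0x289 is ≥ 0x80 (shortest form) and not a surrogate.

valid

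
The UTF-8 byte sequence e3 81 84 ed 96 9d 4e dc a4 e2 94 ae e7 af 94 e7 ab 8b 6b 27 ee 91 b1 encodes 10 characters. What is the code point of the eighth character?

Offset 0: leading byte 0xE3 = 11100011 → 3-byte char #1 = E3 81 84.
Offset 3: leading byte 0xED = 11101101 → 3-byte char #2 = ED 96 9D.
Offset 6: leading byte 0x4E = 01001110 → 1-byte char #3 = 4E.
Offset 7: leading byte 0xDC = 11011100 → 2-byte char #4 = DC A4.
Offset 9: leading byte 0xE2 = 11100010 → 3-byte char #5 = E2 94 AE.
Offset 12: leading byte 0xE7 = 11100111 → 3-byte char #6 = E7 AF 94.
Offset 15: leading byte 0xE7 = 11100111 → 3-byte char #7 = E7 AB 8B.
Offset 18: leading byte 0x6B = 01101011 → 1-byte char #8 = 6B.
Leading byte 0x6B = 01101011 matches 0xxxxxxx → 1-byte sequence.
Byte 1: 0x6B = 01101011, payload 1101011 (7 bits).
Concatenate: 1101011 = 0x6B (7 bits → U+006B).

U+006B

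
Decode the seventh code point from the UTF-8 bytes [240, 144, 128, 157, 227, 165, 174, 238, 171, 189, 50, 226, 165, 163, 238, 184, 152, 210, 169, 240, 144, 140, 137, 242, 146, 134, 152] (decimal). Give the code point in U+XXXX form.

Offset 0: leading byte 0xF0 = 11110000 → 4-byte char #1 = F0 90 80 9D.
Offset 4: leading byte 0xE3 = 11100011 → 3-byte char #2 = E3 A5 AE.
Offset 7: leading byte 0xEE = 11101110 → 3-byte char #3 = EE AB BD.
Offset 10: leading byte 0x32 = 00110010 → 1-byte char #4 = 32.
Offset 11: leading byte 0xE2 = 11100010 → 3-byte char #5 = E2 A5 A3.
Offset 14: leading byte 0xEE = 11101110 → 3-byte char #6 = EE B8 98.
Offset 17: leading byte 0xD2 = 11010010 → 2-byte char #7 = D2 A9.
Leading byte 0xD2 = 11010010 matches 110xxxxx → 2-byte sequence.
Byte 1: 0xD2 = 11010010, payload 10010 (5 bits).
Byte 2: 0xA9 = 10101001 (10xxxxxx ✓), payload 101001.
Concatenate: 10010101001 = 0x4A9 (11 bits → U+04A9).

U+04A9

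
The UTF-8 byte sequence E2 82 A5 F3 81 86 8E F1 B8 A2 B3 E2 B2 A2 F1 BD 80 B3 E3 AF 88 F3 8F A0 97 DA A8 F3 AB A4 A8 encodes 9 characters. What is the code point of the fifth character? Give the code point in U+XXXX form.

U+7D033

Offset 0: leading byte 0xE2 = 11100010 → 3-byte char #1 = E2 82 A5.
Offset 3: leading byte 0xF3 = 11110011 → 4-byte char #2 = F3 81 86 8E.
Offset 7: leading byte 0xF1 = 11110001 → 4-byte char #3 = F1 B8 A2 B3.
Offset 11: leading byte 0xE2 = 11100010 → 3-byte char #4 = E2 B2 A2.
Offset 14: leading byte 0xF1 = 11110001 → 4-byte char #5 = F1 BD 80 B3.
Leading byte 0xF1 = 11110001 matches 11110xxx → 4-byte sequence.
Byte 1: 0xF1 = 11110001, payload 001 (3 bits).
Byte 2: 0xBD = 10111101 (10xxxxxx ✓), payload 111101.
Byte 3: 0x80 = 10000000 (10xxxxxx ✓), payload 000000.
Byte 4: 0xB3 = 10110011 (10xxxxxx ✓), payload 110011.
Concatenate: 001111101000000110011 = 0x7D033 (21 bits → U+7D033).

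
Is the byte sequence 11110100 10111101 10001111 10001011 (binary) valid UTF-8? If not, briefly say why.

invalid (encodes a value above U+10FFFF)

Leading byte 0xF4 = 11110100 → 4-byte form.
Payload = 0x13D3CB, which exceeds U+10FFFF, the maximum Unicode code point. (Leading bytes F5–FF, or F4 followed by ≥ 0x90, are invalid.)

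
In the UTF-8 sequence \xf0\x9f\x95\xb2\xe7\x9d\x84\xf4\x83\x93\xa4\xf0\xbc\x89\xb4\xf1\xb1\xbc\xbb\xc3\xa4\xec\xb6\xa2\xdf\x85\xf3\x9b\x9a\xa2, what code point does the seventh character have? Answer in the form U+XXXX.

Offset 0: leading byte 0xF0 = 11110000 → 4-byte char #1 = F0 9F 95 B2.
Offset 4: leading byte 0xE7 = 11100111 → 3-byte char #2 = E7 9D 84.
Offset 7: leading byte 0xF4 = 11110100 → 4-byte char #3 = F4 83 93 A4.
Offset 11: leading byte 0xF0 = 11110000 → 4-byte char #4 = F0 BC 89 B4.
Offset 15: leading byte 0xF1 = 11110001 → 4-byte char #5 = F1 B1 BC BB.
Offset 19: leading byte 0xC3 = 11000011 → 2-byte char #6 = C3 A4.
Offset 21: leading byte 0xEC = 11101100 → 3-byte char #7 = EC B6 A2.
Leading byte 0xEC = 11101100 matches 1110xxxx → 3-byte sequence.
Byte 1: 0xEC = 11101100, payload 1100 (4 bits).
Byte 2: 0xB6 = 10110110 (10xxxxxx ✓), payload 110110.
Byte 3: 0xA2 = 10100010 (10xxxxxx ✓), payload 100010.
Concatenate: 1100110110100010 = 0xCDA2 (16 bits → U+CDA2).

U+CDA2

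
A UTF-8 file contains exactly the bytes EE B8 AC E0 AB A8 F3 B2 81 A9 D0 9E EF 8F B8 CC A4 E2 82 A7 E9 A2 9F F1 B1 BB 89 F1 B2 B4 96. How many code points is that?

Byte at offset 0: 0xEE = 11101110 → 3-byte char (#1). Advance 3.
Byte at offset 3: 0xE0 = 11100000 → 3-byte char (#2). Advance 3.
Byte at offset 6: 0xF3 = 11110011 → 4-byte char (#3). Advance 4.
Byte at offset 10: 0xD0 = 11010000 → 2-byte char (#4). Advance 2.
Byte at offset 12: 0xEF = 11101111 → 3-byte char (#5). Advance 3.
Byte at offset 15: 0xCC = 11001100 → 2-byte char (#6). Advance 2.
Byte at offset 17: 0xE2 = 11100010 → 3-byte char (#7). Advance 3.
Byte at offset 20: 0xE9 = 11101001 → 3-byte char (#8). Advance 3.
Byte at offset 23: 0xF1 = 11110001 → 4-byte char (#9). Advance 4.
Byte at offset 27: 0xF1 = 11110001 → 4-byte char (#10). Advance 4.
Reached end at offset 31 after 10 code points.

10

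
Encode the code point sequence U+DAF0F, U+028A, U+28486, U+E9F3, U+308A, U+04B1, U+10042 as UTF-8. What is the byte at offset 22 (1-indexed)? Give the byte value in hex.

1-indexed offset 22 is 0-indexed offset 21.
U+DAF0F → 4-byte form F3 9A BC 8F at offsets 0–3.
U+028A → 2-byte form CA 8A at offsets 4–5.
U+28486 → 4-byte form F0 A8 92 86 at offsets 6–9.
U+E9F3 → 3-byte form EE A7 B3 at offsets 10–12.
U+308A → 3-byte form E3 82 8A at offsets 13–15.
U+04B1 → 2-byte form D2 B1 at offsets 16–17.
U+10042 → 4-byte form F0 90 81 82 at offsets 18–21.
Offset 21 falls in char 7's range; it's byte 4 of F0 90 81 82 = 0x82.

0x82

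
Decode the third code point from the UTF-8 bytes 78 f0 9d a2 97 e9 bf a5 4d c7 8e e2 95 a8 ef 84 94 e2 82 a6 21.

U+9FE5

Offset 0: leading byte 0x78 = 01111000 → 1-byte char #1 = 78.
Offset 1: leading byte 0xF0 = 11110000 → 4-byte char #2 = F0 9D A2 97.
Offset 5: leading byte 0xE9 = 11101001 → 3-byte char #3 = E9 BF A5.
Leading byte 0xE9 = 11101001 matches 1110xxxx → 3-byte sequence.
Byte 1: 0xE9 = 11101001, payload 1001 (4 bits).
Byte 2: 0xBF = 10111111 (10xxxxxx ✓), payload 111111.
Byte 3: 0xA5 = 10100101 (10xxxxxx ✓), payload 100101.
Concatenate: 1001111111100101 = 0x9FE5 (16 bits → U+9FE5).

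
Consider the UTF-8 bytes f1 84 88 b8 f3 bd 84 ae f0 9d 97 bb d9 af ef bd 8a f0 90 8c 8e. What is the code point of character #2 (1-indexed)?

U+FD12E

Offset 0: leading byte 0xF1 = 11110001 → 4-byte char #1 = F1 84 88 B8.
Offset 4: leading byte 0xF3 = 11110011 → 4-byte char #2 = F3 BD 84 AE.
Leading byte 0xF3 = 11110011 matches 11110xxx → 4-byte sequence.
Byte 1: 0xF3 = 11110011, payload 011 (3 bits).
Byte 2: 0xBD = 10111101 (10xxxxxx ✓), payload 111101.
Byte 3: 0x84 = 10000100 (10xxxxxx ✓), payload 000100.
Byte 4: 0xAE = 10101110 (10xxxxxx ✓), payload 101110.
Concatenate: 011111101000100101110 = 0xFD12E (21 bits → U+FD12E).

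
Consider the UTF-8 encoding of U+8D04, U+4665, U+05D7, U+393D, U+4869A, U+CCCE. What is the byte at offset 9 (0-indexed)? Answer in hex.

U+8D04 → 3-byte form E8 B4 84 at offsets 0–2.
U+4665 → 3-byte form E4 99 A5 at offsets 3–5.
U+05D7 → 2-byte form D7 97 at offsets 6–7.
U+393D → 3-byte form E3 A4 BD at offsets 8–10.
Offset 9 falls in char 4's range; it's byte 2 of E3 A4 BD = 0xA4.

0xA4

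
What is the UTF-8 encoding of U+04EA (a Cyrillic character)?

D3 AA

U+04EA = 0x4EA = 1258 decimal. In range U+0080–U+07FF → 2-byte form: 110xxxxx 10xxxxxx.
Binary (11 bits): 10011101010.
Split 5+6: 10011 | 101010.
Byte 1: 11010011 = 0xD3.
Byte 2: 10101010 = 0xAA.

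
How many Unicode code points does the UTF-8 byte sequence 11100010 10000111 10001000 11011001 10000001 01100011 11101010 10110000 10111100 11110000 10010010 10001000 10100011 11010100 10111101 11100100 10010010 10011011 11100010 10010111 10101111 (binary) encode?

8

Byte at offset 0: 0xE2 = 11100010 → 3-byte char (#1). Advance 3.
Byte at offset 3: 0xD9 = 11011001 → 2-byte char (#2). Advance 2.
Byte at offset 5: 0x63 = 01100011 → 1-byte char (#3). Advance 1.
Byte at offset 6: 0xEA = 11101010 → 3-byte char (#4). Advance 3.
Byte at offset 9: 0xF0 = 11110000 → 4-byte char (#5). Advance 4.
Byte at offset 13: 0xD4 = 11010100 → 2-byte char (#6). Advance 2.
Byte at offset 15: 0xE4 = 11100100 → 3-byte char (#7). Advance 3.
Byte at offset 18: 0xE2 = 11100010 → 3-byte char (#8). Advance 3.
Reached end at offset 21 after 8 code points.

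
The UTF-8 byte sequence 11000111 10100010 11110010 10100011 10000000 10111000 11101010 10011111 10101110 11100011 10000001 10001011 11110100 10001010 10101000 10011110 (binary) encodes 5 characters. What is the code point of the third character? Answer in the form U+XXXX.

Offset 0: leading byte 0xC7 = 11000111 → 2-byte char #1 = C7 A2.
Offset 2: leading byte 0xF2 = 11110010 → 4-byte char #2 = F2 A3 80 B8.
Offset 6: leading byte 0xEA = 11101010 → 3-byte char #3 = EA 9F AE.
Leading byte 0xEA = 11101010 matches 1110xxxx → 3-byte sequence.
Byte 1: 0xEA = 11101010, payload 1010 (4 bits).
Byte 2: 0x9F = 10011111 (10xxxxxx ✓), payload 011111.
Byte 3: 0xAE = 10101110 (10xxxxxx ✓), payload 101110.
Concatenate: 1010011111101110 = 0xA7EE (16 bits → U+A7EE).

U+A7EE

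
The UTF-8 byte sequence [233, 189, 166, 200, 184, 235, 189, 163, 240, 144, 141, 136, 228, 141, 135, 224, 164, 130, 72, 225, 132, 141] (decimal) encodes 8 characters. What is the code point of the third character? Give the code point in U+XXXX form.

U+BF63

Offset 0: leading byte 0xE9 = 11101001 → 3-byte char #1 = E9 BD A6.
Offset 3: leading byte 0xC8 = 11001000 → 2-byte char #2 = C8 B8.
Offset 5: leading byte 0xEB = 11101011 → 3-byte char #3 = EB BD A3.
Leading byte 0xEB = 11101011 matches 1110xxxx → 3-byte sequence.
Byte 1: 0xEB = 11101011, payload 1011 (4 bits).
Byte 2: 0xBD = 10111101 (10xxxxxx ✓), payload 111101.
Byte 3: 0xA3 = 10100011 (10xxxxxx ✓), payload 100011.
Concatenate: 1011111101100011 = 0xBF63 (16 bits → U+BF63).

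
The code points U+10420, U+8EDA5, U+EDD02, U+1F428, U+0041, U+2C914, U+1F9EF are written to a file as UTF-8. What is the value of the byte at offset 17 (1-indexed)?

0x41

1-indexed offset 17 is 0-indexed offset 16.
U+10420 → 4-byte form F0 90 90 A0 at offsets 0–3.
U+8EDA5 → 4-byte form F2 8E B6 A5 at offsets 4–7.
U+EDD02 → 4-byte form F3 AD B4 82 at offsets 8–11.
U+1F428 → 4-byte form F0 9F 90 A8 at offsets 12–15.
U+0041 → 1-byte form 41 at offsets 16–16.
Offset 16 falls in char 5's range; it's byte 1 of 41 = 0x41.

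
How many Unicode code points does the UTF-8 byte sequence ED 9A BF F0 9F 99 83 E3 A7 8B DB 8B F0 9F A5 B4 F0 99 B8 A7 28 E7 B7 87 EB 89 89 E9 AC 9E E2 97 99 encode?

Byte at offset 0: 0xED = 11101101 → 3-byte char (#1). Advance 3.
Byte at offset 3: 0xF0 = 11110000 → 4-byte char (#2). Advance 4.
Byte at offset 7: 0xE3 = 11100011 → 3-byte char (#3). Advance 3.
Byte at offset 10: 0xDB = 11011011 → 2-byte char (#4). Advance 2.
Byte at offset 12: 0xF0 = 11110000 → 4-byte char (#5). Advance 4.
Byte at offset 16: 0xF0 = 11110000 → 4-byte char (#6). Advance 4.
Byte at offset 20: 0x28 = 00101000 → 1-byte char (#7). Advance 1.
Byte at offset 21: 0xE7 = 11100111 → 3-byte char (#8). Advance 3.
Byte at offset 24: 0xEB = 11101011 → 3-byte char (#9). Advance 3.
Byte at offset 27: 0xE9 = 11101001 → 3-byte char (#10). Advance 3.
Byte at offset 30: 0xE2 = 11100010 → 3-byte char (#11). Advance 3.
Reached end at offset 33 after 11 code points.

11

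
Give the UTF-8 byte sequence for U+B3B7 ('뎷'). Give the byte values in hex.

EB 8E B7

U+B3B7 = 0xB3B7 = 46007 decimal. In range U+0800–U+FFFF → 3-byte form: 1110xxxx 10xxxxxx 10xxxxxx.
Binary (16 bits): 1011001110110111.
Split 4+6+6: 1011 | 001110 | 110111.
Byte 1: 11101011 = 0xEB.
Byte 2: 10001110 = 0x8E.
Byte 3: 10110111 = 0xB7.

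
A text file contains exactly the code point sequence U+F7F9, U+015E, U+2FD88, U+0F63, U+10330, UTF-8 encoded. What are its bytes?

EF 9F B9 C5 9E F0 AF B6 88 E0 BD A3 F0 90 8C B0

U+F7F9: 3-byte form → EF 9F B9.
U+015E: 2-byte form → C5 9E.
U+2FD88: 4-byte form → F0 AF B6 88.
U+0F63: 3-byte form → E0 BD A3.
U+10330: 4-byte form → F0 90 8C B0.
Concatenated (16 bytes): EF 9F B9 C5 9E F0 AF B6 88 E0 BD A3 F0 90 8C B0.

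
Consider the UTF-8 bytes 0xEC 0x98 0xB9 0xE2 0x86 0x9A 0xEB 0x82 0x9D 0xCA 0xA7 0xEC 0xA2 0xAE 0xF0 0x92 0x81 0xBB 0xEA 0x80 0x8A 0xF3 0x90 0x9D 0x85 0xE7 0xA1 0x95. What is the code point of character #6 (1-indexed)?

Offset 0: leading byte 0xEC = 11101100 → 3-byte char #1 = EC 98 B9.
Offset 3: leading byte 0xE2 = 11100010 → 3-byte char #2 = E2 86 9A.
Offset 6: leading byte 0xEB = 11101011 → 3-byte char #3 = EB 82 9D.
Offset 9: leading byte 0xCA = 11001010 → 2-byte char #4 = CA A7.
Offset 11: leading byte 0xEC = 11101100 → 3-byte char #5 = EC A2 AE.
Offset 14: leading byte 0xF0 = 11110000 → 4-byte char #6 = F0 92 81 BB.
Leading byte 0xF0 = 11110000 matches 11110xxx → 4-byte sequence.
Byte 1: 0xF0 = 11110000, payload 000 (3 bits).
Byte 2: 0x92 = 10010010 (10xxxxxx ✓), payload 010010.
Byte 3: 0x81 = 10000001 (10xxxxxx ✓), payload 000001.
Byte 4: 0xBB = 10111011 (10xxxxxx ✓), payload 111011.
Concatenate: 000010010000001111011 = 0x1207B (21 bits → U+1207B).

U+1207B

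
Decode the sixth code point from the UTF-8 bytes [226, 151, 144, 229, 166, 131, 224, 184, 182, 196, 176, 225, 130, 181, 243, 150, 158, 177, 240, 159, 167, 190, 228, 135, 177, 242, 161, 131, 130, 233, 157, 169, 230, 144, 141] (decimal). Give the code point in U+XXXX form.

U+D67B1

Offset 0: leading byte 0xE2 = 11100010 → 3-byte char #1 = E2 97 90.
Offset 3: leading byte 0xE5 = 11100101 → 3-byte char #2 = E5 A6 83.
Offset 6: leading byte 0xE0 = 11100000 → 3-byte char #3 = E0 B8 B6.
Offset 9: leading byte 0xC4 = 11000100 → 2-byte char #4 = C4 B0.
Offset 11: leading byte 0xE1 = 11100001 → 3-byte char #5 = E1 82 B5.
Offset 14: leading byte 0xF3 = 11110011 → 4-byte char #6 = F3 96 9E B1.
Leading byte 0xF3 = 11110011 matches 11110xxx → 4-byte sequence.
Byte 1: 0xF3 = 11110011, payload 011 (3 bits).
Byte 2: 0x96 = 10010110 (10xxxxxx ✓), payload 010110.
Byte 3: 0x9E = 10011110 (10xxxxxx ✓), payload 011110.
Byte 4: 0xB1 = 10110001 (10xxxxxx ✓), payload 110001.
Concatenate: 011010110011110110001 = 0xD67B1 (21 bits → U+D67B1).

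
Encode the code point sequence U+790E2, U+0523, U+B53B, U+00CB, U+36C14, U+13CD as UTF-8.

F1 B9 83 A2 D4 A3 EB 94 BB C3 8B F0 B6 B0 94 E1 8F 8D

U+790E2: 4-byte form → F1 B9 83 A2.
U+0523: 2-byte form → D4 A3.
U+B53B: 3-byte form → EB 94 BB.
U+00CB: 2-byte form → C3 8B.
U+36C14: 4-byte form → F0 B6 B0 94.
U+13CD: 3-byte form → E1 8F 8D.
Concatenated (18 bytes): F1 B9 83 A2 D4 A3 EB 94 BB C3 8B F0 B6 B0 94 E1 8F 8D.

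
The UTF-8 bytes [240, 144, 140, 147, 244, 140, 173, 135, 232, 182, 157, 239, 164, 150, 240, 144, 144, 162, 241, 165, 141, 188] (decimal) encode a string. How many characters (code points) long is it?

Byte at offset 0: 0xF0 = 11110000 → 4-byte char (#1). Advance 4.
Byte at offset 4: 0xF4 = 11110100 → 4-byte char (#2). Advance 4.
Byte at offset 8: 0xE8 = 11101000 → 3-byte char (#3). Advance 3.
Byte at offset 11: 0xEF = 11101111 → 3-byte char (#4). Advance 3.
Byte at offset 14: 0xF0 = 11110000 → 4-byte char (#5). Advance 4.
Byte at offset 18: 0xF1 = 11110001 → 4-byte char (#6). Advance 4.
Reached end at offset 22 after 6 code points.

6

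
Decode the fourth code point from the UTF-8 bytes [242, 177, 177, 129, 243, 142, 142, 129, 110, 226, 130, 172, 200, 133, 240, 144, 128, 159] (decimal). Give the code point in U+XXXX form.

Offset 0: leading byte 0xF2 = 11110010 → 4-byte char #1 = F2 B1 B1 81.
Offset 4: leading byte 0xF3 = 11110011 → 4-byte char #2 = F3 8E 8E 81.
Offset 8: leading byte 0x6E = 01101110 → 1-byte char #3 = 6E.
Offset 9: leading byte 0xE2 = 11100010 → 3-byte char #4 = E2 82 AC.
Leading byte 0xE2 = 11100010 matches 1110xxxx → 3-byte sequence.
Byte 1: 0xE2 = 11100010, payload 0010 (4 bits).
Byte 2: 0x82 = 10000010 (10xxxxxx ✓), payload 000010.
Byte 3: 0xAC = 10101100 (10xxxxxx ✓), payload 101100.
Concatenate: 0010000010101100 = 0x20AC (16 bits → U+20AC).

U+20AC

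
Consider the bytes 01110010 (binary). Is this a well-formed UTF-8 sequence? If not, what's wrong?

Leading byte 0x72 = 01110010 → 1-byte form.

valid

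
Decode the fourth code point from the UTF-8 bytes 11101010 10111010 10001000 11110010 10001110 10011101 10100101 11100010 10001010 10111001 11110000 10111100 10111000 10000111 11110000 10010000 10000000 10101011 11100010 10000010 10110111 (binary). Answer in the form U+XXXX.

U+3CE07

Offset 0: leading byte 0xEA = 11101010 → 3-byte char #1 = EA BA 88.
Offset 3: leading byte 0xF2 = 11110010 → 4-byte char #2 = F2 8E 9D A5.
Offset 7: leading byte 0xE2 = 11100010 → 3-byte char #3 = E2 8A B9.
Offset 10: leading byte 0xF0 = 11110000 → 4-byte char #4 = F0 BC B8 87.
Leading byte 0xF0 = 11110000 matches 11110xxx → 4-byte sequence.
Byte 1: 0xF0 = 11110000, payload 000 (3 bits).
Byte 2: 0xBC = 10111100 (10xxxxxx ✓), payload 111100.
Byte 3: 0xB8 = 10111000 (10xxxxxx ✓), payload 111000.
Byte 4: 0x87 = 10000111 (10xxxxxx ✓), payload 000111.
Concatenate: 000111100111000000111 = 0x3CE07 (21 bits → U+3CE07).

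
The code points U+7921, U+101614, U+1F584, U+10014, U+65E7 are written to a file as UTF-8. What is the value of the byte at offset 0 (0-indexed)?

0xE7

U+7921 → 3-byte form E7 A4 A1 at offsets 0–2.
Offset 0 falls in char 1's range; it's byte 1 of E7 A4 A1 = 0xE7.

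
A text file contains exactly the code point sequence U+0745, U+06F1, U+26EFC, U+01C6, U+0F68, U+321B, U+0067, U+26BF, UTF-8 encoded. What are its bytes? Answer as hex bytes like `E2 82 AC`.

U+0745: 2-byte form → DD 85.
U+06F1: 2-byte form → DB B1.
U+26EFC: 4-byte form → F0 A6 BB BC.
U+01C6: 2-byte form → C7 86.
U+0F68: 3-byte form → E0 BD A8.
U+321B: 3-byte form → E3 88 9B.
U+0067: 1-byte form → 67.
U+26BF: 3-byte form → E2 9A BF.
Concatenated (20 bytes): DD 85 DB B1 F0 A6 BB BC C7 86 E0 BD A8 E3 88 9B 67 E2 9A BF.

DD 85 DB B1 F0 A6 BB BC C7 86 E0 BD A8 E3 88 9B 67 E2 9A BF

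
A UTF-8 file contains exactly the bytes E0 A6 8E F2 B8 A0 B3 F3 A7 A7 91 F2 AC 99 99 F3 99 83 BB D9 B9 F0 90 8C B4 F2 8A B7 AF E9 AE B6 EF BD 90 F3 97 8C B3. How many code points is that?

11

Byte at offset 0: 0xE0 = 11100000 → 3-byte char (#1). Advance 3.
Byte at offset 3: 0xF2 = 11110010 → 4-byte char (#2). Advance 4.
Byte at offset 7: 0xF3 = 11110011 → 4-byte char (#3). Advance 4.
Byte at offset 11: 0xF2 = 11110010 → 4-byte char (#4). Advance 4.
Byte at offset 15: 0xF3 = 11110011 → 4-byte char (#5). Advance 4.
Byte at offset 19: 0xD9 = 11011001 → 2-byte char (#6). Advance 2.
Byte at offset 21: 0xF0 = 11110000 → 4-byte char (#7). Advance 4.
Byte at offset 25: 0xF2 = 11110010 → 4-byte char (#8). Advance 4.
Byte at offset 29: 0xE9 = 11101001 → 3-byte char (#9). Advance 3.
Byte at offset 32: 0xEF = 11101111 → 3-byte char (#10). Advance 3.
Byte at offset 35: 0xF3 = 11110011 → 4-byte char (#11). Advance 4.
Reached end at offset 39 after 11 code points.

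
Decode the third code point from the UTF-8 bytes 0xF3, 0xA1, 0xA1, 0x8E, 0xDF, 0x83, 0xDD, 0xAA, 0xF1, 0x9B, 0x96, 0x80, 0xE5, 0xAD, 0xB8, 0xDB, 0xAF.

U+076A

Offset 0: leading byte 0xF3 = 11110011 → 4-byte char #1 = F3 A1 A1 8E.
Offset 4: leading byte 0xDF = 11011111 → 2-byte char #2 = DF 83.
Offset 6: leading byte 0xDD = 11011101 → 2-byte char #3 = DD AA.
Leading byte 0xDD = 11011101 matches 110xxxxx → 2-byte sequence.
Byte 1: 0xDD = 11011101, payload 11101 (5 bits).
Byte 2: 0xAA = 10101010 (10xxxxxx ✓), payload 101010.
Concatenate: 11101101010 = 0x76A (11 bits → U+076A).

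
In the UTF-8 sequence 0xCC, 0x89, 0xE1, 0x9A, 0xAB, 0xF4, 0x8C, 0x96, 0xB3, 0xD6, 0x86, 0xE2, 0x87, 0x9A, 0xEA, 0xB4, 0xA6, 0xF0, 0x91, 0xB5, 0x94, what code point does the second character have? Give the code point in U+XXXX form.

U+16AB

Offset 0: leading byte 0xCC = 11001100 → 2-byte char #1 = CC 89.
Offset 2: leading byte 0xE1 = 11100001 → 3-byte char #2 = E1 9A AB.
Leading byte 0xE1 = 11100001 matches 1110xxxx → 3-byte sequence.
Byte 1: 0xE1 = 11100001, payload 0001 (4 bits).
Byte 2: 0x9A = 10011010 (10xxxxxx ✓), payload 011010.
Byte 3: 0xAB = 10101011 (10xxxxxx ✓), payload 101011.
Concatenate: 0001011010101011 = 0x16AB (16 bits → U+16AB).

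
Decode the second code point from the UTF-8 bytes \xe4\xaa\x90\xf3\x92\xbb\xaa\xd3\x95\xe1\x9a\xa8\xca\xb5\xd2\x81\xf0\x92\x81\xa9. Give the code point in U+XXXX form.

U+D2EEA

Offset 0: leading byte 0xE4 = 11100100 → 3-byte char #1 = E4 AA 90.
Offset 3: leading byte 0xF3 = 11110011 → 4-byte char #2 = F3 92 BB AA.
Leading byte 0xF3 = 11110011 matches 11110xxx → 4-byte sequence.
Byte 1: 0xF3 = 11110011, payload 011 (3 bits).
Byte 2: 0x92 = 10010010 (10xxxxxx ✓), payload 010010.
Byte 3: 0xBB = 10111011 (10xxxxxx ✓), payload 111011.
Byte 4: 0xAA = 10101010 (10xxxxxx ✓), payload 101010.
Concatenate: 011010010111011101010 = 0xD2EEA (21 bits → U+D2EEA).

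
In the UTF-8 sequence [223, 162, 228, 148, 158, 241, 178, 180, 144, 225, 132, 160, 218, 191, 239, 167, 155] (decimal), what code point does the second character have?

Offset 0: leading byte 0xDF = 11011111 → 2-byte char #1 = DF A2.
Offset 2: leading byte 0xE4 = 11100100 → 3-byte char #2 = E4 94 9E.
Leading byte 0xE4 = 11100100 matches 1110xxxx → 3-byte sequence.
Byte 1: 0xE4 = 11100100, payload 0100 (4 bits).
Byte 2: 0x94 = 10010100 (10xxxxxx ✓), payload 010100.
Byte 3: 0x9E = 10011110 (10xxxxxx ✓), payload 011110.
Concatenate: 0100010100011110 = 0x451E (16 bits → U+451E).

U+451E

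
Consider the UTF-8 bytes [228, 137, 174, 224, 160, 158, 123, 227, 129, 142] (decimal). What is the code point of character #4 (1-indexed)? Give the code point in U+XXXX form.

Offset 0: leading byte 0xE4 = 11100100 → 3-byte char #1 = E4 89 AE.
Offset 3: leading byte 0xE0 = 11100000 → 3-byte char #2 = E0 A0 9E.
Offset 6: leading byte 0x7B = 01111011 → 1-byte char #3 = 7B.
Offset 7: leading byte 0xE3 = 11100011 → 3-byte char #4 = E3 81 8E.
Leading byte 0xE3 = 11100011 matches 1110xxxx → 3-byte sequence.
Byte 1: 0xE3 = 11100011, payload 0011 (4 bits).
Byte 2: 0x81 = 10000001 (10xxxxxx ✓), payload 000001.
Byte 3: 0x8E = 10001110 (10xxxxxx ✓), payload 001110.
Concatenate: 0011000001001110 = 0x304E (16 bits → U+304E).

U+304E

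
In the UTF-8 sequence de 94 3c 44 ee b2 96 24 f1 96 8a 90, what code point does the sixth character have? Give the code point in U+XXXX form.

Offset 0: leading byte 0xDE = 11011110 → 2-byte char #1 = DE 94.
Offset 2: leading byte 0x3C = 00111100 → 1-byte char #2 = 3C.
Offset 3: leading byte 0x44 = 01000100 → 1-byte char #3 = 44.
Offset 4: leading byte 0xEE = 11101110 → 3-byte char #4 = EE B2 96.
Offset 7: leading byte 0x24 = 00100100 → 1-byte char #5 = 24.
Offset 8: leading byte 0xF1 = 11110001 → 4-byte char #6 = F1 96 8A 90.
Leading byte 0xF1 = 11110001 matches 11110xxx → 4-byte sequence.
Byte 1: 0xF1 = 11110001, payload 001 (3 bits).
Byte 2: 0x96 = 10010110 (10xxxxxx ✓), payload 010110.
Byte 3: 0x8A = 10001010 (10xxxxxx ✓), payload 001010.
Byte 4: 0x90 = 10010000 (10xxxxxx ✓), payload 010000.
Concatenate: 001010110001010010000 = 0x56290 (21 bits → U+56290).

U+56290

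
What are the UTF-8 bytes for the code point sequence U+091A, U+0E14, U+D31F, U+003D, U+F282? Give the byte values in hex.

U+091A: 3-byte form → E0 A4 9A.
U+0E14: 3-byte form → E0 B8 94.
U+D31F: 3-byte form → ED 8C 9F.
U+003D: 1-byte form → 3D.
U+F282: 3-byte form → EF 8A 82.
Concatenated (13 bytes): E0 A4 9A E0 B8 94 ED 8C 9F 3D EF 8A 82.

E0 A4 9A E0 B8 94 ED 8C 9F 3D EF 8A 82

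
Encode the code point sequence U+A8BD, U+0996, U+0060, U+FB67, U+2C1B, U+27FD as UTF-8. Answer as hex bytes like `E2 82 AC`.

U+A8BD: 3-byte form → EA A2 BD.
U+0996: 3-byte form → E0 A6 96.
U+0060: 1-byte form → 60.
U+FB67: 3-byte form → EF AD A7.
U+2C1B: 3-byte form → E2 B0 9B.
U+27FD: 3-byte form → E2 9F BD.
Concatenated (16 bytes): EA A2 BD E0 A6 96 60 EF AD A7 E2 B0 9B E2 9F BD.

EA A2 BD E0 A6 96 60 EF AD A7 E2 B0 9B E2 9F BD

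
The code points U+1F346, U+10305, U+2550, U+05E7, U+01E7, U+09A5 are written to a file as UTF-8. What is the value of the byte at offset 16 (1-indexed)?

0xE0

1-indexed offset 16 is 0-indexed offset 15.
U+1F346 → 4-byte form F0 9F 8D 86 at offsets 0–3.
U+10305 → 4-byte form F0 90 8C 85 at offsets 4–7.
U+2550 → 3-byte form E2 95 90 at offsets 8–10.
U+05E7 → 2-byte form D7 A7 at offsets 11–12.
U+01E7 → 2-byte form C7 A7 at offsets 13–14.
U+09A5 → 3-byte form E0 A6 A5 at offsets 15–17.
Offset 15 falls in char 6's range; it's byte 1 of E0 A6 A5 = 0xE0.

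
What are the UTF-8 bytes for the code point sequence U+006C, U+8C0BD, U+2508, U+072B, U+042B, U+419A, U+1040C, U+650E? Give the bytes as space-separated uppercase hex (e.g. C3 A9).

U+006C: 1-byte form → 6C.
U+8C0BD: 4-byte form → F2 8C 82 BD.
U+2508: 3-byte form → E2 94 88.
U+072B: 2-byte form → DC AB.
U+042B: 2-byte form → D0 AB.
U+419A: 3-byte form → E4 86 9A.
U+1040C: 4-byte form → F0 90 90 8C.
U+650E: 3-byte form → E6 94 8E.
Concatenated (22 bytes): 6C F2 8C 82 BD E2 94 88 DC AB D0 AB E4 86 9A F0 90 90 8C E6 94 8E.

6C F2 8C 82 BD E2 94 88 DC AB D0 AB E4 86 9A F0 90 90 8C E6 94 8E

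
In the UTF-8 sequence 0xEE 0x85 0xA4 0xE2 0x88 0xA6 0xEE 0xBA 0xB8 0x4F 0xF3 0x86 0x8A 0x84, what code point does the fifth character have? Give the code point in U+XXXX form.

Offset 0: leading byte 0xEE = 11101110 → 3-byte char #1 = EE 85 A4.
Offset 3: leading byte 0xE2 = 11100010 → 3-byte char #2 = E2 88 A6.
Offset 6: leading byte 0xEE = 11101110 → 3-byte char #3 = EE BA B8.
Offset 9: leading byte 0x4F = 01001111 → 1-byte char #4 = 4F.
Offset 10: leading byte 0xF3 = 11110011 → 4-byte char #5 = F3 86 8A 84.
Leading byte 0xF3 = 11110011 matches 11110xxx → 4-byte sequence.
Byte 1: 0xF3 = 11110011, payload 011 (3 bits).
Byte 2: 0x86 = 10000110 (10xxxxxx ✓), payload 000110.
Byte 3: 0x8A = 10001010 (10xxxxxx ✓), payload 001010.
Byte 4: 0x84 = 10000100 (10xxxxxx ✓), payload 000100.
Concatenate: 011000110001010000100 = 0xC6284 (21 bits → U+C6284).

U+C6284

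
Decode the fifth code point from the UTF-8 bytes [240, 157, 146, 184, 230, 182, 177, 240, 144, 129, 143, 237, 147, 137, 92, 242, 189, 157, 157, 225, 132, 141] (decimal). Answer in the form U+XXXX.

Offset 0: leading byte 0xF0 = 11110000 → 4-byte char #1 = F0 9D 92 B8.
Offset 4: leading byte 0xE6 = 11100110 → 3-byte char #2 = E6 B6 B1.
Offset 7: leading byte 0xF0 = 11110000 → 4-byte char #3 = F0 90 81 8F.
Offset 11: leading byte 0xED = 11101101 → 3-byte char #4 = ED 93 89.
Offset 14: leading byte 0x5C = 01011100 → 1-byte char #5 = 5C.
Leading byte 0x5C = 01011100 matches 0xxxxxxx → 1-byte sequence.
Byte 1: 0x5C = 01011100, payload 1011100 (7 bits).
Concatenate: 1011100 = 0x5C (7 bits → U+005C).

U+005C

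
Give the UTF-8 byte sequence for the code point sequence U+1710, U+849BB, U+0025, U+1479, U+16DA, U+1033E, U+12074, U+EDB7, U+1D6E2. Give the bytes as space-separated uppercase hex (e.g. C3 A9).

E1 9C 90 F2 84 A6 BB 25 E1 91 B9 E1 9B 9A F0 90 8C BE F0 92 81 B4 EE B6 B7 F0 9D 9B A2

U+1710: 3-byte form → E1 9C 90.
U+849BB: 4-byte form → F2 84 A6 BB.
U+0025: 1-byte form → 25.
U+1479: 3-byte form → E1 91 B9.
U+16DA: 3-byte form → E1 9B 9A.
U+1033E: 4-byte form → F0 90 8C BE.
U+12074: 4-byte form → F0 92 81 B4.
U+EDB7: 3-byte form → EE B6 B7.
U+1D6E2: 4-byte form → F0 9D 9B A2.
Concatenated (29 bytes): E1 9C 90 F2 84 A6 BB 25 E1 91 B9 E1 9B 9A F0 90 8C BE F0 92 81 B4 EE B6 B7 F0 9D 9B A2.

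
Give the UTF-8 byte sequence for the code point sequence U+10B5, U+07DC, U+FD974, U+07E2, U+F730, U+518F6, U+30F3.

U+10B5: 3-byte form → E1 82 B5.
U+07DC: 2-byte form → DF 9C.
U+FD974: 4-byte form → F3 BD A5 B4.
U+07E2: 2-byte form → DF A2.
U+F730: 3-byte form → EF 9C B0.
U+518F6: 4-byte form → F1 91 A3 B6.
U+30F3: 3-byte form → E3 83 B3.
Concatenated (21 bytes): E1 82 B5 DF 9C F3 BD A5 B4 DF A2 EF 9C B0 F1 91 A3 B6 E3 83 B3.

E1 82 B5 DF 9C F3 BD A5 B4 DF A2 EF 9C B0 F1 91 A3 B6 E3 83 B3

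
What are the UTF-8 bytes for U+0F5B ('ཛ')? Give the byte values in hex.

E0 BD 9B

U+0F5B = 0xF5B = 3931 decimal. In range U+0800–U+FFFF → 3-byte form: 1110xxxx 10xxxxxx 10xxxxxx.
Binary (16 bits): 0000111101011011.
Split 4+6+6: 0000 | 111101 | 011011.
Byte 1: 11100000 = 0xE0.
Byte 2: 10111101 = 0xBD.
Byte 3: 10011011 = 0x9B.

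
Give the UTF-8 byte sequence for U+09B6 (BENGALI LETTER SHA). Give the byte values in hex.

E0 A6 B6

U+09B6 = 0x9B6 = 2486 decimal. In range U+0800–U+FFFF → 3-byte form: 1110xxxx 10xxxxxx 10xxxxxx.
Binary (16 bits): 0000100110110110.
Split 4+6+6: 0000 | 100110 | 110110.
Byte 1: 11100000 = 0xE0.
Byte 2: 10100110 = 0xA6.
Byte 3: 10110110 = 0xB6.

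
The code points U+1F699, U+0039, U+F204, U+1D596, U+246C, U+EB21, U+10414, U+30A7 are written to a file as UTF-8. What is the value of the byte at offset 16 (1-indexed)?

1-indexed offset 16 is 0-indexed offset 15.
U+1F699 → 4-byte form F0 9F 9A 99 at offsets 0–3.
U+0039 → 1-byte form 39 at offsets 4–4.
U+F204 → 3-byte form EF 88 84 at offsets 5–7.
U+1D596 → 4-byte form F0 9D 96 96 at offsets 8–11.
U+246C → 3-byte form E2 91 AC at offsets 12–14.
U+EB21 → 3-byte form EE AC A1 at offsets 15–17.
Offset 15 falls in char 6's range; it's byte 1 of EE AC A1 = 0xEE.

0xEE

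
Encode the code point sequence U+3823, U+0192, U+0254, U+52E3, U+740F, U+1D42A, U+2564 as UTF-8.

E3 A0 A3 C6 92 C9 94 E5 8B A3 E7 90 8F F0 9D 90 AA E2 95 A4

U+3823: 3-byte form → E3 A0 A3.
U+0192: 2-byte form → C6 92.
U+0254: 2-byte form → C9 94.
U+52E3: 3-byte form → E5 8B A3.
U+740F: 3-byte form → E7 90 8F.
U+1D42A: 4-byte form → F0 9D 90 AA.
U+2564: 3-byte form → E2 95 A4.
Concatenated (20 bytes): E3 A0 A3 C6 92 C9 94 E5 8B A3 E7 90 8F F0 9D 90 AA E2 95 A4.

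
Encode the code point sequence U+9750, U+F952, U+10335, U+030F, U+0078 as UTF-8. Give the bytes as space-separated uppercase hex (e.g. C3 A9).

E9 9D 90 EF A5 92 F0 90 8C B5 CC 8F 78

U+9750: 3-byte form → E9 9D 90.
U+F952: 3-byte form → EF A5 92.
U+10335: 4-byte form → F0 90 8C B5.
U+030F: 2-byte form → CC 8F.
U+0078: 1-byte form → 78.
Concatenated (13 bytes): E9 9D 90 EF A5 92 F0 90 8C B5 CC 8F 78.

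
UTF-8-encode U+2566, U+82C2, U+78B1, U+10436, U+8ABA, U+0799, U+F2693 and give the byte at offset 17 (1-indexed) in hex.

1-indexed offset 17 is 0-indexed offset 16.
U+2566 → 3-byte form E2 95 A6 at offsets 0–2.
U+82C2 → 3-byte form E8 8B 82 at offsets 3–5.
U+78B1 → 3-byte form E7 A2 B1 at offsets 6–8.
U+10436 → 4-byte form F0 90 90 B6 at offsets 9–12.
U+8ABA → 3-byte form E8 AA BA at offsets 13–15.
U+0799 → 2-byte form DE 99 at offsets 16–17.
Offset 16 falls in char 6's range; it's byte 1 of DE 99 = 0xDE.

0xDE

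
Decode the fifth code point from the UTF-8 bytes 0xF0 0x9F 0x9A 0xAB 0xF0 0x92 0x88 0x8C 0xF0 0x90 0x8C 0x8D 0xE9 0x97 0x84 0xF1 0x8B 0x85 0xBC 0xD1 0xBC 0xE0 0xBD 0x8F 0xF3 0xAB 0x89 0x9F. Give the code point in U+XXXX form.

Offset 0: leading byte 0xF0 = 11110000 → 4-byte char #1 = F0 9F 9A AB.
Offset 4: leading byte 0xF0 = 11110000 → 4-byte char #2 = F0 92 88 8C.
Offset 8: leading byte 0xF0 = 11110000 → 4-byte char #3 = F0 90 8C 8D.
Offset 12: leading byte 0xE9 = 11101001 → 3-byte char #4 = E9 97 84.
Offset 15: leading byte 0xF1 = 11110001 → 4-byte char #5 = F1 8B 85 BC.
Leading byte 0xF1 = 11110001 matches 11110xxx → 4-byte sequence.
Byte 1: 0xF1 = 11110001, payload 001 (3 bits).
Byte 2: 0x8B = 10001011 (10xxxxxx ✓), payload 001011.
Byte 3: 0x85 = 10000101 (10xxxxxx ✓), payload 000101.
Byte 4: 0xBC = 10111100 (10xxxxxx ✓), payload 111100.
Concatenate: 001001011000101111100 = 0x4B17C (21 bits → U+4B17C).

U+4B17C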